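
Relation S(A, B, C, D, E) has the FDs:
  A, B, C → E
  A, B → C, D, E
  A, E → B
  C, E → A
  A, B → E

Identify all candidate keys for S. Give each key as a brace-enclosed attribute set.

{A, B}, {A, E}, {C, E}

{A, B}⁺ = {A, B, C, D, E}, which is every attribute, so {A, B} is a candidate key.
{A, E}⁺ = {A, B, C, D, E}, which is every attribute, so {A, E} is a candidate key.
{C, E}⁺ = {A, B, C, D, E}, which is every attribute, so {C, E} is a candidate key.
No proper subset of any of these is a key, and no other minimal superkey exists.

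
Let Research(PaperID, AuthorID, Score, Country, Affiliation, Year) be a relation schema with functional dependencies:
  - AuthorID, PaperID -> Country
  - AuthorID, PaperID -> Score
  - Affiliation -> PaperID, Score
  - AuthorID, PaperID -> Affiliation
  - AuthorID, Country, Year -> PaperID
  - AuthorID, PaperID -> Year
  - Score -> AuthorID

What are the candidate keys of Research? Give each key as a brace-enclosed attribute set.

{Affiliation}, {AuthorID, Country, Year}, {AuthorID, PaperID}, {Country, Score, Year}, {PaperID, Score}

{Affiliation}⁺ = {Affiliation, AuthorID, Country, PaperID, Score, Year} — all of the relation — so {Affiliation} is a candidate key.
{AuthorID, PaperID}⁺ = {Affiliation, AuthorID, Country, PaperID, Score, Year} — all of the relation — so {AuthorID, PaperID} is a candidate key.
{PaperID, Score}⁺ = {Affiliation, AuthorID, Country, PaperID, Score, Year} — all of the relation — so {PaperID, Score} is a candidate key.
{AuthorID, Country, Year}⁺ = {Affiliation, AuthorID, Country, PaperID, Score, Year} — all of the relation — so {AuthorID, Country, Year} is a candidate key.
{Country, Score, Year}⁺ = {Affiliation, AuthorID, Country, PaperID, Score, Year} — all of the relation — so {Country, Score, Year} is a candidate key.
Any other superkey properly contains one of these, so there are no further candidate keys.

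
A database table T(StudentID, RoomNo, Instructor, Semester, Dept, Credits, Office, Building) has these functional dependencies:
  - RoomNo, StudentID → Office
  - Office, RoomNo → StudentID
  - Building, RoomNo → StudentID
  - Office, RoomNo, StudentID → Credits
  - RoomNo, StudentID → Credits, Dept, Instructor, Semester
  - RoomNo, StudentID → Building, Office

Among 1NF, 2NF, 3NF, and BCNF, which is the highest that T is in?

Candidate keys: {Building, RoomNo}, {Office, RoomNo}, {RoomNo, StudentID}. Prime attributes: {Building, Office, RoomNo, StudentID}.
Each dependency's left side is a superkey — BCNF holds.

BCNF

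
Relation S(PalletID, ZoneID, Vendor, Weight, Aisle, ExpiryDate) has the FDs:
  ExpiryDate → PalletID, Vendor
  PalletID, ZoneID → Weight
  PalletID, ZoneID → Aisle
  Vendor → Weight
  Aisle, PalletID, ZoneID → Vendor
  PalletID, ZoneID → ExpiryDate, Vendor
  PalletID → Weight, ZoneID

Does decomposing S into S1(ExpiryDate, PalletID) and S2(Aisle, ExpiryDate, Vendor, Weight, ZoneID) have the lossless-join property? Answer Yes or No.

Yes

The shared attributes are {ExpiryDate} and {ExpiryDate}⁺ = {Aisle, ExpiryDate, PalletID, Vendor, Weight, ZoneID}.
Since S1 ⊆ {Aisle, ExpiryDate, PalletID, Vendor, Weight, ZoneID}, the intersection is a superkey of S1; the decomposition is lossless.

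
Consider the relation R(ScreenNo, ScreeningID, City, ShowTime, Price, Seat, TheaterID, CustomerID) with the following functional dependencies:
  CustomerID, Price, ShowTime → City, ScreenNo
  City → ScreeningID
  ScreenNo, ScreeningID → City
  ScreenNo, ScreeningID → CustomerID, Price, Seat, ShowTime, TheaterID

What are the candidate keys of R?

Closure of {City, ScreenNo} is {City, CustomerID, Price, ScreenNo, ScreeningID, Seat, ShowTime, TheaterID}, the whole schema; {City, ScreenNo} is a candidate key.
Closure of {ScreenNo, ScreeningID} is {City, CustomerID, Price, ScreenNo, ScreeningID, Seat, ShowTime, TheaterID}, the whole schema; {ScreenNo, ScreeningID} is a candidate key.
Closure of {CustomerID, Price, ShowTime} is {City, CustomerID, Price, ScreenNo, ScreeningID, Seat, ShowTime, TheaterID}, the whole schema; {CustomerID, Price, ShowTime} is a candidate key.
These are minimal and exhaustive — every other superkey contains one of them.

{City, ScreenNo}, {CustomerID, Price, ShowTime}, {ScreenNo, ScreeningID}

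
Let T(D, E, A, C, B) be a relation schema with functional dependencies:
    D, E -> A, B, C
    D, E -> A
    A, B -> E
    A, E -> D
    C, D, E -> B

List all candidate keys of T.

Closure of {A, B} is {A, B, C, D, E}, the whole schema; {A, B} is a candidate key.
Closure of {A, E} is {A, B, C, D, E}, the whole schema; {A, E} is a candidate key.
Closure of {D, E} is {A, B, C, D, E}, the whole schema; {D, E} is a candidate key.
These are minimal and exhaustive — every other superkey contains one of them.

{A, B}, {A, E}, {D, E}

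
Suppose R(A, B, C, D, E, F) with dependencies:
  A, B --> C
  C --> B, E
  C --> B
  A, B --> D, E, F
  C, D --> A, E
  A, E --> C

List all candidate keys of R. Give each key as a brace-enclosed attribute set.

{A, B}, {A, C}, {A, E}, {C, D}

{A, B}⁺ = {A, B, C, D, E, F}, which is every attribute, so {A, B} is a candidate key.
{A, C}⁺ = {A, B, C, D, E, F}, which is every attribute, so {A, C} is a candidate key.
{A, E}⁺ = {A, B, C, D, E, F}, which is every attribute, so {A, E} is a candidate key.
{C, D}⁺ = {A, B, C, D, E, F}, which is every attribute, so {C, D} is a candidate key.
These are minimal and exhaustive — every other superkey contains one of them.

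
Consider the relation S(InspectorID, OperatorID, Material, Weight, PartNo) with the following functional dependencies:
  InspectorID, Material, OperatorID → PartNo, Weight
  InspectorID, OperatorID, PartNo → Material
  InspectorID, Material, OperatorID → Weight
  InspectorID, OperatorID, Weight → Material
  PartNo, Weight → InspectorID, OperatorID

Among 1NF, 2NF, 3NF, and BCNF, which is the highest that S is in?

BCNF

Candidate keys: {InspectorID, Material, OperatorID}, {InspectorID, OperatorID, PartNo}, {InspectorID, OperatorID, Weight}, {PartNo, Weight}. Prime attributes: {InspectorID, Material, OperatorID, PartNo, Weight}.
The left-hand side of every FD is a superkey, so BCNF is satisfied.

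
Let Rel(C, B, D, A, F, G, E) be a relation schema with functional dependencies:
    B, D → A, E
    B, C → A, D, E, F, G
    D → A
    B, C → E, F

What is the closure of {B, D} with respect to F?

Start with {B, D}.
B, D → A, E applies; add {A, E} → now {A, B, D, E}.
No further FD applies.

{A, B, D, E}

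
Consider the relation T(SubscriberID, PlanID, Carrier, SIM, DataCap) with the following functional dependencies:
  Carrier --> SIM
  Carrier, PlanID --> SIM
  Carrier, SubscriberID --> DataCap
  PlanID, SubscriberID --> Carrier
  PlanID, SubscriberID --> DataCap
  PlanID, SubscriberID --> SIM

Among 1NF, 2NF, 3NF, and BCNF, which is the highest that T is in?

2NF

Candidate key: {PlanID, SubscriberID}. Prime attributes: {PlanID, SubscriberID}.
Carrier --> SIM breaks BCNF: {Carrier}⁺ = {Carrier, SIM}, so {Carrier} is not a superkey.
Carrier --> SIM has non-prime {SIM} on the right and a non-superkey on the left, so 3NF fails.
Checking every proper subset of each key, none determines a non-prime attribute — 2NF is satisfied.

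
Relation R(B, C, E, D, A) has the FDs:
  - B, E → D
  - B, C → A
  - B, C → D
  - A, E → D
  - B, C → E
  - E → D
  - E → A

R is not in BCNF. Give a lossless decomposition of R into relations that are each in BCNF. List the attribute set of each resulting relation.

{A, D, E}; {B, C, E}

Candidate key of the original relation: {B, C}.
{A, B, C, D, E}: {B, E} determines {A, B, D, E} here but is not a superkey — split on B, E → A, D, giving {A, B, D, E} and {B, C, E}.
{A, B, D, E}: {A, E} determines {A, D, E} here but is not a superkey — split on A, E → D, giving {A, D, E} and {A, B, E}.
{A, D, E} has no BCNF violation.
{A, B, E}: {E} determines {A, E} here but is not a superkey — split on E → A, giving {A, E} and {B, E}.
{A, E} has no BCNF violation.
{B, E} has no BCNF violation.
{B, C, E} has no BCNF violation.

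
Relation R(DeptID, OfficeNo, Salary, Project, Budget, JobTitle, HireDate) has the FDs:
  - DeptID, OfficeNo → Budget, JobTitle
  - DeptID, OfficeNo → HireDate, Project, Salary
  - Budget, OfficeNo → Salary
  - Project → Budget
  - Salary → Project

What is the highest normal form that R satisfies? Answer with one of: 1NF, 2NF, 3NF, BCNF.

2NF

Candidate key: {DeptID, OfficeNo}. Prime attributes: {DeptID, OfficeNo}.
For Budget, OfficeNo → Salary we have {Budget, OfficeNo}⁺ = {Budget, OfficeNo, Project, Salary}; {Budget, OfficeNo} is not a superkey, so BCNF fails.
Budget, OfficeNo → Salary determines the non-prime attribute {Salary} from a non-superkey — 3NF is violated.
No proper subset of a key has a non-prime attribute in its closure, so there is no partial dependency; 2NF holds.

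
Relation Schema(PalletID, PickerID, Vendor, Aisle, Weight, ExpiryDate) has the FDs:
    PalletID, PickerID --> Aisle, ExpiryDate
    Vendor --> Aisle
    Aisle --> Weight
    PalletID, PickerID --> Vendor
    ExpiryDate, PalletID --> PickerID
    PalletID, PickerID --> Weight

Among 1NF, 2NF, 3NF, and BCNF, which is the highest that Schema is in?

2NF

Candidate keys: {ExpiryDate, PalletID}, {PalletID, PickerID}. Prime attributes: {ExpiryDate, PalletID, PickerID}.
Vendor --> Aisle: {Vendor}⁺ = {Aisle, Vendor, Weight}, which is not all of the attributes, so the left side is not a superkey — BCNF is violated.
Vendor --> Aisle determines the non-prime attribute {Aisle} from a non-superkey — 3NF is violated.
No non-prime attribute depends on a proper subset of any candidate key, so 2NF holds.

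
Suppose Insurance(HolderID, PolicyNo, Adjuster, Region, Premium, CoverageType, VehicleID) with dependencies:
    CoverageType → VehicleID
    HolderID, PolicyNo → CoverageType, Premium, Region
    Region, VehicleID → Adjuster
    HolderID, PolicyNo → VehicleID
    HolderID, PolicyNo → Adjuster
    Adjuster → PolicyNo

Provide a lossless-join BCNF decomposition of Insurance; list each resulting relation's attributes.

{Adjuster, CoverageType, Region}; {Adjuster, PolicyNo}; {CoverageType, HolderID, Premium, Region}; {CoverageType, VehicleID}

Candidate keys of the original relation: {Adjuster, HolderID}, {CoverageType, HolderID, Region}, {HolderID, PolicyNo}, {HolderID, Region, VehicleID}.
In {Adjuster, CoverageType, HolderID, PolicyNo, Premium, Region, VehicleID}, {CoverageType} is not a superkey ({CoverageType}⁺ restricted to this set is {CoverageType, VehicleID}), so split on CoverageType → VehicleID into {CoverageType, VehicleID} and {Adjuster, CoverageType, HolderID, PolicyNo, Premium, Region}.
{CoverageType, VehicleID} is in BCNF.
In {Adjuster, CoverageType, HolderID, PolicyNo, Premium, Region}, {Adjuster} is not a superkey ({Adjuster}⁺ restricted to this set is {Adjuster, PolicyNo}), so split on Adjuster → PolicyNo into {Adjuster, PolicyNo} and {Adjuster, CoverageType, HolderID, Premium, Region}.
{Adjuster, PolicyNo} is in BCNF.
In {Adjuster, CoverageType, HolderID, Premium, Region}, {CoverageType, Region} is not a superkey ({CoverageType, Region}⁺ restricted to this set is {Adjuster, CoverageType, Region}), so split on CoverageType, Region → Adjuster into {Adjuster, CoverageType, Region} and {CoverageType, HolderID, Premium, Region}.
{Adjuster, CoverageType, Region} is in BCNF.
{CoverageType, HolderID, Premium, Region} is in BCNF.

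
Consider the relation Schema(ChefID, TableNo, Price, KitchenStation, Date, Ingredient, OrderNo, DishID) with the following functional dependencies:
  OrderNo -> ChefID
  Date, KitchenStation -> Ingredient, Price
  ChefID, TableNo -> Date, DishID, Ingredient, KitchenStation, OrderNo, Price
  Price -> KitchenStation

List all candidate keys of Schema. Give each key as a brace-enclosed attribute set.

{ChefID, TableNo}, {OrderNo, TableNo}

{TableNo} never appears on the right of any FD, so every key must include it.
Closure of {ChefID, TableNo} is {ChefID, Date, DishID, Ingredient, KitchenStation, OrderNo, Price, TableNo}, the whole schema; {ChefID, TableNo} is a candidate key.
Closure of {OrderNo, TableNo} is {ChefID, Date, DishID, Ingredient, KitchenStation, OrderNo, Price, TableNo}, the whole schema; {OrderNo, TableNo} is a candidate key.
These are minimal and exhaustive — every other superkey contains one of them.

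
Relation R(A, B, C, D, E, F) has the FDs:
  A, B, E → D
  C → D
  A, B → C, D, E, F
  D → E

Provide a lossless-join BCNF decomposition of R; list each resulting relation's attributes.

{A, B, C, F}; {C, D}; {D, E}

Candidate key of the original relation: {A, B}.
In {A, B, C, D, E, F}, {C} is not a superkey ({C}⁺ restricted to this set is {C, D, E}), so split on C → D, E into {C, D, E} and {A, B, C, F}.
In {C, D, E}, {D} is not a superkey ({D}⁺ restricted to this set is {D, E}), so split on D → E into {D, E} and {C, D}.
{D, E} has no BCNF violation.
{C, D} has no BCNF violation.
{A, B, C, F} has no BCNF violation.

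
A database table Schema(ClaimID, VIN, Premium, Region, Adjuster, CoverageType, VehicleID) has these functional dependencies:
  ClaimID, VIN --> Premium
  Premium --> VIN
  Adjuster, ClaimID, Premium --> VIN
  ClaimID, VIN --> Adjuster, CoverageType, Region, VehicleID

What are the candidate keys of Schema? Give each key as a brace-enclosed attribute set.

Attributes never on any right-hand side: {ClaimID} — every candidate key must contain it.
{ClaimID, Premium}⁺ = {Adjuster, ClaimID, CoverageType, Premium, Region, VIN, VehicleID} — all of the relation — so {ClaimID, Premium} is a candidate key.
{ClaimID, VIN}⁺ = {Adjuster, ClaimID, CoverageType, Premium, Region, VIN, VehicleID} — all of the relation — so {ClaimID, VIN} is a candidate key.
These are minimal and exhaustive — every other superkey contains one of them.

{ClaimID, Premium}, {ClaimID, VIN}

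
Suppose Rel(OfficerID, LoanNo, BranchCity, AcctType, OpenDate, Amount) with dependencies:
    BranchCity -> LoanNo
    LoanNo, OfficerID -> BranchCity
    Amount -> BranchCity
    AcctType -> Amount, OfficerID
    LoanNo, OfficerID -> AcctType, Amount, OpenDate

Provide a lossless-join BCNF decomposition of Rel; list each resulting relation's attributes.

{AcctType, Amount, OfficerID, OpenDate}; {Amount, BranchCity}; {BranchCity, LoanNo}

Candidate keys of the original relation: {AcctType}, {Amount, OfficerID}, {BranchCity, OfficerID}, {LoanNo, OfficerID}.
{AcctType, Amount, BranchCity, LoanNo, OfficerID, OpenDate}: {BranchCity} determines {BranchCity, LoanNo} here but is not a superkey — split on BranchCity -> LoanNo, giving {BranchCity, LoanNo} and {AcctType, Amount, BranchCity, OfficerID, OpenDate}.
{BranchCity, LoanNo} has no BCNF violation.
{AcctType, Amount, BranchCity, OfficerID, OpenDate}: {Amount} determines {Amount, BranchCity} here but is not a superkey — split on Amount -> BranchCity, giving {Amount, BranchCity} and {AcctType, Amount, OfficerID, OpenDate}.
{Amount, BranchCity} has no BCNF violation.
{AcctType, Amount, OfficerID, OpenDate} has no BCNF violation.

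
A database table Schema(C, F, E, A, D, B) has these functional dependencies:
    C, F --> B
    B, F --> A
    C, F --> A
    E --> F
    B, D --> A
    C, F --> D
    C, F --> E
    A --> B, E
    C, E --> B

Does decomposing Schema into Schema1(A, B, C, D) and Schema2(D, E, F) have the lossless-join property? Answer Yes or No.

The shared attributes are {D} and {D}⁺ = {D}.
The closure covers neither Schema1 nor Schema2 entirely; the join is not lossless.

No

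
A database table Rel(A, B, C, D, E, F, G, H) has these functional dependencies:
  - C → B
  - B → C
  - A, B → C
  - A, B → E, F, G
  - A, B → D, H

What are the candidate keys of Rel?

{A, B}, {A, C}

Attributes never on any right-hand side: {A} — every candidate key must contain it.
{A, B}⁺ = {A, B, C, D, E, F, G, H} — all of the relation — so {A, B} is a candidate key.
{A, C}⁺ = {A, B, C, D, E, F, G, H} — all of the relation — so {A, C} is a candidate key.
Any other superkey properly contains one of these, so there are no further candidate keys.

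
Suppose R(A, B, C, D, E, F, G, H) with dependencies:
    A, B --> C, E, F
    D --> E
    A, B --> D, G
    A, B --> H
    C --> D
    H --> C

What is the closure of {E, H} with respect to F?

Start with {E, H}.
H --> C applies; add {C} → now {C, E, H}.
C --> D applies; add {D} → now {C, D, E, H}.
No further FD applies.

{C, D, E, H}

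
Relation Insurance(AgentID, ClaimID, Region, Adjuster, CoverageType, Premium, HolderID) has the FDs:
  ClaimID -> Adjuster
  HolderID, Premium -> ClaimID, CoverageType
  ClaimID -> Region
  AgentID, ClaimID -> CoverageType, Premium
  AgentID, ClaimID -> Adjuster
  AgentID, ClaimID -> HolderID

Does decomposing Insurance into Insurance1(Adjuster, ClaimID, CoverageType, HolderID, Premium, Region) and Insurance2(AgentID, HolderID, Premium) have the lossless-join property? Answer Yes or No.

Common attributes: {HolderID, Premium}; their closure is {Adjuster, ClaimID, CoverageType, HolderID, Premium, Region}.
Since Insurance1 ⊆ {Adjuster, ClaimID, CoverageType, HolderID, Premium, Region}, the intersection is a superkey of Insurance1; the decomposition is lossless.

Yes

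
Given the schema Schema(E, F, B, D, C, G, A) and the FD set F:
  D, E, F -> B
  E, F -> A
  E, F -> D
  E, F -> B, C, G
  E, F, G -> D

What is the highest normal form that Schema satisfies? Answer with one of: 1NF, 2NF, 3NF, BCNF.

Candidate key: {E, F}. Prime attributes: {E, F}.
The left-hand side of every FD is a superkey, so BCNF is satisfied.

BCNF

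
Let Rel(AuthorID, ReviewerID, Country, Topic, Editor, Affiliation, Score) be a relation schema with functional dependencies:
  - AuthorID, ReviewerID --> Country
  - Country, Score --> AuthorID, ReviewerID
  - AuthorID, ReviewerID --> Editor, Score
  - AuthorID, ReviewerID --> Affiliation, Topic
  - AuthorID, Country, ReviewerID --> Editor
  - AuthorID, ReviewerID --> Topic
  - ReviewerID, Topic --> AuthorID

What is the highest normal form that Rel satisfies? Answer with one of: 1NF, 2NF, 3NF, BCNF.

BCNF

Candidate keys: {AuthorID, ReviewerID}, {Country, Score}, {ReviewerID, Topic}. Prime attributes: {AuthorID, Country, ReviewerID, Score, Topic}.
Each dependency's left side is a superkey — BCNF holds.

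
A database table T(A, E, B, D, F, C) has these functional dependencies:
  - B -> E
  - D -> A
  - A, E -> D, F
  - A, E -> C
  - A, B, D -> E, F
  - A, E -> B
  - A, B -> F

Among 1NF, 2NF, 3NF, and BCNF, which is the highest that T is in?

Candidate keys: {A, B}, {A, E}, {B, D}, {D, E}. Prime attributes: {A, B, D, E}.
B -> E breaks BCNF: {B}⁺ = {B, E}, so {B} is not a superkey.
Since {E} ⊆ prime attributes and every other non-superkey FD also has a prime right side, the schema is in 3NF.

3NF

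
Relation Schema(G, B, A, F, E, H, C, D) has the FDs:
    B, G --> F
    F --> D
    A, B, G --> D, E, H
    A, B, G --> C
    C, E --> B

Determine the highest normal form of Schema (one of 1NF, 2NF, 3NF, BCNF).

Candidate keys: {A, B, G}, {A, C, E, G}. Prime attributes: {A, B, C, E, G}.
B, G --> F: {B, G}⁺ = {B, D, F, G}, which is not all of the attributes, so the left side is not a superkey — BCNF is violated.
Because {F} is non-prime and the left side of B, G --> F is not a superkey, the relation is not in 3NF.
Since {B, G} ⊂ {A, B, G} and {B, G}⁺ ⊇ {D, F} with {D, F} non-prime, there is a partial dependency; 2NF fails.

1NF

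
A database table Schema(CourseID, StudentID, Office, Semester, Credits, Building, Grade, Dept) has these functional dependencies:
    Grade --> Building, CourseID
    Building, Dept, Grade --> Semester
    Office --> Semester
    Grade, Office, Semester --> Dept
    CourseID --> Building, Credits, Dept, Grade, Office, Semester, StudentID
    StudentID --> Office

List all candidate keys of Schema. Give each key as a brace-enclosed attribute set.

{CourseID}⁺ = {Building, CourseID, Credits, Dept, Grade, Office, Semester, StudentID} — all of the relation — so {CourseID} is a candidate key.
{Grade}⁺ = {Building, CourseID, Credits, Dept, Grade, Office, Semester, StudentID} — all of the relation — so {Grade} is a candidate key.
These are minimal and exhaustive — every other superkey contains one of them.

{CourseID}, {Grade}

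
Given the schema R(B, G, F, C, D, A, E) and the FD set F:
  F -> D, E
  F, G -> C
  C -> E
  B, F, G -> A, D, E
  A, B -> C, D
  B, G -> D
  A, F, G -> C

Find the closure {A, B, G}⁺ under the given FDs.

{A, B, C, D, E, G}

Start with {A, B, G}.
A, B -> C, D applies; add {C, D} → now {A, B, C, D, G}.
C -> E applies; add {E} → now {A, B, C, D, E, G}.
No further FD applies.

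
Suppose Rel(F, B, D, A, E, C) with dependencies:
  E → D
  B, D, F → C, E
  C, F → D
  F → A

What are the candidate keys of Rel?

{B, F} never appear on the right of any FD, so every key must include all of them.
{B, C, F}⁺ = {A, B, C, D, E, F}, which is every attribute, so {B, C, F} is a candidate key.
{B, D, F}⁺ = {A, B, C, D, E, F}, which is every attribute, so {B, D, F} is a candidate key.
{B, E, F}⁺ = {A, B, C, D, E, F}, which is every attribute, so {B, E, F} is a candidate key.
These are minimal and exhaustive — every other superkey contains one of them.

{B, C, F}, {B, D, F}, {B, E, F}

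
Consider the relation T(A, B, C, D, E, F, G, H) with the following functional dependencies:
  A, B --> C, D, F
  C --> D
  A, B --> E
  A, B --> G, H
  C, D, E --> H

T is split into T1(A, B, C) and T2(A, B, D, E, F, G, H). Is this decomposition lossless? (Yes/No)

Yes

T1 ∩ T2 = {A, B}; its closure under F is {A, B, C, D, E, F, G, H}.
Since T1 ⊆ {A, B, C, D, E, F, G, H}, the intersection is a superkey of T1; the decomposition is lossless.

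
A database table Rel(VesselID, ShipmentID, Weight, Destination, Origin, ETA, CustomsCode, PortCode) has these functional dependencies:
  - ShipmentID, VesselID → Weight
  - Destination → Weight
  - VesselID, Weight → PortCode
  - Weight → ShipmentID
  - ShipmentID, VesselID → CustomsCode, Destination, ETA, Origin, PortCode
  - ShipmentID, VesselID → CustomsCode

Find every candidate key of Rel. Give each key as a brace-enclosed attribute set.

Attributes never on any right-hand side: {VesselID} — every candidate key must contain it.
{Destination, VesselID}⁺ = {CustomsCode, Destination, ETA, Origin, PortCode, ShipmentID, VesselID, Weight} — all of the relation — so {Destination, VesselID} is a candidate key.
{ShipmentID, VesselID}⁺ = {CustomsCode, Destination, ETA, Origin, PortCode, ShipmentID, VesselID, Weight} — all of the relation — so {ShipmentID, VesselID} is a candidate key.
{VesselID, Weight}⁺ = {CustomsCode, Destination, ETA, Origin, PortCode, ShipmentID, VesselID, Weight} — all of the relation — so {VesselID, Weight} is a candidate key.
No proper subset of any of these is a key, and no other minimal superkey exists.

{Destination, VesselID}, {ShipmentID, VesselID}, {VesselID, Weight}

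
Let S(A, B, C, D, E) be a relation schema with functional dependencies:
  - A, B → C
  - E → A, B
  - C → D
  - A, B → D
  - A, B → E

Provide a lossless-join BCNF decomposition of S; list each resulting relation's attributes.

Candidate keys of the original relation: {A, B}, {E}.
{A, B, C, D, E}: {C} determines {C, D} here but is not a superkey — split on C → D, giving {C, D} and {A, B, C, E}.
{C, D} has no BCNF violation.
{A, B, C, E} has no BCNF violation.

{A, B, C, E}; {C, D}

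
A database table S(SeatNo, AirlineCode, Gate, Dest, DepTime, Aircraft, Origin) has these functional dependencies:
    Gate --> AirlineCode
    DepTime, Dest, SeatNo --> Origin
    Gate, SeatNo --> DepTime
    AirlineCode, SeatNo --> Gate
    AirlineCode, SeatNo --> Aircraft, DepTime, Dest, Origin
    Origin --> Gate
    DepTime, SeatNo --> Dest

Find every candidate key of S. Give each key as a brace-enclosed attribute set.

No FD produces {SeatNo}, so it must be in every candidate key.
{AirlineCode, SeatNo}⁺ = {Aircraft, AirlineCode, DepTime, Dest, Gate, Origin, SeatNo}, which is every attribute, so {AirlineCode, SeatNo} is a candidate key.
{DepTime, SeatNo}⁺ = {Aircraft, AirlineCode, DepTime, Dest, Gate, Origin, SeatNo}, which is every attribute, so {DepTime, SeatNo} is a candidate key.
{Gate, SeatNo}⁺ = {Aircraft, AirlineCode, DepTime, Dest, Gate, Origin, SeatNo}, which is every attribute, so {Gate, SeatNo} is a candidate key.
{Origin, SeatNo}⁺ = {Aircraft, AirlineCode, DepTime, Dest, Gate, Origin, SeatNo}, which is every attribute, so {Origin, SeatNo} is a candidate key.
Any other superkey properly contains one of these, so there are no further candidate keys.

{AirlineCode, SeatNo}, {DepTime, SeatNo}, {Gate, SeatNo}, {Origin, SeatNo}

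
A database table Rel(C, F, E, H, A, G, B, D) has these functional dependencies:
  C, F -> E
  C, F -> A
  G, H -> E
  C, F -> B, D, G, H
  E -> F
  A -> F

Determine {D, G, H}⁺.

Start with {D, G, H}.
G, H -> E applies; add {E} → now {D, E, G, H}.
E -> F applies; add {F} → now {D, E, F, G, H}.
No further FD applies.

{D, E, F, G, H}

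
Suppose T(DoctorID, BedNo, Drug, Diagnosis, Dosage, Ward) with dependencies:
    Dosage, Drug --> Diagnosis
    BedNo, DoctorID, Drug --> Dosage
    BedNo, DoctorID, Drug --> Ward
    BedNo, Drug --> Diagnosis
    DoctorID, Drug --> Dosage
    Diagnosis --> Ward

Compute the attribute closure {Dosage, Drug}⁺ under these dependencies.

{Diagnosis, Dosage, Drug, Ward}

Start with {Dosage, Drug}.
Dosage, Drug --> Diagnosis applies; add {Diagnosis} → now {Diagnosis, Dosage, Drug}.
Diagnosis --> Ward applies; add {Ward} → now {Diagnosis, Dosage, Drug, Ward}.
No further FD applies.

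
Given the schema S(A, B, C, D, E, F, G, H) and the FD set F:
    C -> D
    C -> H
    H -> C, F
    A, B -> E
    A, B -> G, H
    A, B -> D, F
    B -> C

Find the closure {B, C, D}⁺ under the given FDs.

Start with {B, C, D}.
C -> H applies; add {H} → now {B, C, D, H}.
H -> C, F applies; add {F} → now {B, C, D, F, H}.
No further FD applies.

{B, C, D, F, H}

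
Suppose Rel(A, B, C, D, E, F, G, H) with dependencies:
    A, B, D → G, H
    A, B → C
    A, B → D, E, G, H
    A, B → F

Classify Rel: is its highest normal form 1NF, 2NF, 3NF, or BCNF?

Candidate key: {A, B}. Prime attributes: {A, B}.
The left-hand side of every FD is a superkey, so BCNF is satisfied.

BCNF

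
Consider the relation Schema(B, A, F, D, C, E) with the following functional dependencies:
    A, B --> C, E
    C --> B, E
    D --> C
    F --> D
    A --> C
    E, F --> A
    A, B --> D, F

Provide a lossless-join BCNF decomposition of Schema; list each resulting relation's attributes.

{A, D, F}; {B, C, E}; {C, D}

Candidate keys of the original relation: {A}, {F}.
Within {A, B, C, D, E, F}: {C}⁺ ∩ {A, B, C, D, E, F} = {B, C, E}, not the whole set, so C --> B, E violates BCNF; decompose into {B, C, E} and {A, C, D, F}.
{B, C, E} is in BCNF.
Within {A, C, D, F}: {D}⁺ ∩ {A, C, D, F} = {C, D}, not the whole set, so D --> C violates BCNF; decompose into {C, D} and {A, D, F}.
{C, D} is in BCNF.
{A, D, F} is in BCNF.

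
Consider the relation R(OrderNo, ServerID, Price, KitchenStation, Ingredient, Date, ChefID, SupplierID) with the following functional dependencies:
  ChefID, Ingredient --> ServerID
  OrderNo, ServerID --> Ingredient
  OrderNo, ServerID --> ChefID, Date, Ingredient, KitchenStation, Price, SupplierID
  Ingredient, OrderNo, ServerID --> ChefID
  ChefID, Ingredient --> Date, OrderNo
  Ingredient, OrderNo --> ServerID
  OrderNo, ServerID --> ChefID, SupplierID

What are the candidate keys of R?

{ChefID, Ingredient}⁺ = {ChefID, Date, Ingredient, KitchenStation, OrderNo, Price, ServerID, SupplierID} — all of the relation — so {ChefID, Ingredient} is a candidate key.
{Ingredient, OrderNo}⁺ = {ChefID, Date, Ingredient, KitchenStation, OrderNo, Price, ServerID, SupplierID} — all of the relation — so {Ingredient, OrderNo} is a candidate key.
{OrderNo, ServerID}⁺ = {ChefID, Date, Ingredient, KitchenStation, OrderNo, Price, ServerID, SupplierID} — all of the relation — so {OrderNo, ServerID} is a candidate key.
These are minimal and exhaustive — every other superkey contains one of them.

{ChefID, Ingredient}, {Ingredient, OrderNo}, {OrderNo, ServerID}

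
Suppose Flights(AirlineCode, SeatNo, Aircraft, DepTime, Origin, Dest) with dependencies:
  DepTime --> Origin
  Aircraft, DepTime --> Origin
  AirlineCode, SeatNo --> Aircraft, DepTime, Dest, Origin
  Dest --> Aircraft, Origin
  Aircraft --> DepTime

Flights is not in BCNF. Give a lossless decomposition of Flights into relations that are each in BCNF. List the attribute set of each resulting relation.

{Aircraft, DepTime}; {Aircraft, Dest}; {AirlineCode, Dest, SeatNo}; {DepTime, Origin}

Candidate key of the original relation: {AirlineCode, SeatNo}.
Within {Aircraft, AirlineCode, DepTime, Dest, Origin, SeatNo}: {DepTime}⁺ ∩ {Aircraft, AirlineCode, DepTime, Dest, Origin, SeatNo} = {DepTime, Origin}, not the whole set, so DepTime --> Origin violates BCNF; decompose into {DepTime, Origin} and {Aircraft, AirlineCode, DepTime, Dest, SeatNo}.
{DepTime, Origin} has no BCNF violation.
Within {Aircraft, AirlineCode, DepTime, Dest, SeatNo}: {Dest}⁺ ∩ {Aircraft, AirlineCode, DepTime, Dest, SeatNo} = {Aircraft, DepTime, Dest}, not the whole set, so Dest --> Aircraft, DepTime violates BCNF; decompose into {Aircraft, DepTime, Dest} and {AirlineCode, Dest, SeatNo}.
Within {Aircraft, DepTime, Dest}: {Aircraft}⁺ ∩ {Aircraft, DepTime, Dest} = {Aircraft, DepTime}, not the whole set, so Aircraft --> DepTime violates BCNF; decompose into {Aircraft, DepTime} and {Aircraft, Dest}.
{Aircraft, DepTime} has no BCNF violation.
{Aircraft, Dest} has no BCNF violation.
{AirlineCode, Dest, SeatNo} has no BCNF violation.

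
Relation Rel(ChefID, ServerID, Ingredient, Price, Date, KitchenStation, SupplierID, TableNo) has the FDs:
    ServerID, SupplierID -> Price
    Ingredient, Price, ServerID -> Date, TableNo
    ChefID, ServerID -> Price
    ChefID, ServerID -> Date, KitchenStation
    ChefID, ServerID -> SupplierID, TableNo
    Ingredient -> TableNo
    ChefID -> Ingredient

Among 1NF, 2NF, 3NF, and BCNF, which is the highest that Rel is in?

Candidate key: {ChefID, ServerID}. Prime attributes: {ChefID, ServerID}.
ServerID, SupplierID -> Price breaks BCNF: {ServerID, SupplierID}⁺ = {Price, ServerID, SupplierID}, so {ServerID, SupplierID} is not a superkey.
Because {Price} is non-prime and the left side of ServerID, SupplierID -> Price is not a superkey, the relation is not in 3NF.
Since {ChefID} ⊂ {ChefID, ServerID} and {ChefID}⁺ ⊇ {Ingredient, TableNo} with {Ingredient, TableNo} non-prime, there is a partial dependency; 2NF fails.

1NF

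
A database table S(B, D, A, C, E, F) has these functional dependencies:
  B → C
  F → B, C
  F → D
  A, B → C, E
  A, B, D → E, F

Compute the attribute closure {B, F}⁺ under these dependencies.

Start with {B, F}.
B → C applies; add {C} → now {B, C, F}.
F → D applies; add {D} → now {B, C, D, F}.
No further FD applies.

{B, C, D, F}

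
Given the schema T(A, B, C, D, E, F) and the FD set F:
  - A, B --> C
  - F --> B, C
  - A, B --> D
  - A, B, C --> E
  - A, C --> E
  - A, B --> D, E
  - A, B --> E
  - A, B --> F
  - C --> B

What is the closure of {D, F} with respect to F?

Start with {D, F}.
F --> B, C applies; add {B, C} → now {B, C, D, F}.
No further FD applies.

{B, C, D, F}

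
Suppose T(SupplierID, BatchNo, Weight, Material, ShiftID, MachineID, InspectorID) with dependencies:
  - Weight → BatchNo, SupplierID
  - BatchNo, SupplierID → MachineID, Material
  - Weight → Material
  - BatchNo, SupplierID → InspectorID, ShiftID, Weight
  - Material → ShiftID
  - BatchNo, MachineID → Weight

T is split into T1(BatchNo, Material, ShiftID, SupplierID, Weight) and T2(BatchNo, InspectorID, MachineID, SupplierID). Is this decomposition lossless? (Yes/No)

Yes

Common attributes: {BatchNo, SupplierID}; their closure is {BatchNo, InspectorID, MachineID, Material, ShiftID, SupplierID, Weight}.
Since T1 ⊆ {BatchNo, InspectorID, MachineID, Material, ShiftID, SupplierID, Weight}, the intersection is a superkey of T1; the decomposition is lossless.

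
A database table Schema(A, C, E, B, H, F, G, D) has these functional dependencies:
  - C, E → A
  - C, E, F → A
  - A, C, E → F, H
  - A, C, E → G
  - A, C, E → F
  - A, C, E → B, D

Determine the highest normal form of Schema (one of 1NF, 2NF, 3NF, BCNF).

BCNF

Candidate key: {C, E}. Prime attributes: {C, E}.
Each dependency's left side is a superkey — BCNF holds.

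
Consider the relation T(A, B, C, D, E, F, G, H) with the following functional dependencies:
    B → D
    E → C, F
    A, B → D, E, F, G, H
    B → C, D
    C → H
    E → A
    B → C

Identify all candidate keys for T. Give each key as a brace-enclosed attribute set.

{B} never appears on the right of any FD, so every key must include it.
Closure of {A, B} is {A, B, C, D, E, F, G, H}, the whole schema; {A, B} is a candidate key.
Closure of {B, E} is {A, B, C, D, E, F, G, H}, the whole schema; {B, E} is a candidate key.
These are minimal and exhaustive — every other superkey contains one of them.

{A, B}, {B, E}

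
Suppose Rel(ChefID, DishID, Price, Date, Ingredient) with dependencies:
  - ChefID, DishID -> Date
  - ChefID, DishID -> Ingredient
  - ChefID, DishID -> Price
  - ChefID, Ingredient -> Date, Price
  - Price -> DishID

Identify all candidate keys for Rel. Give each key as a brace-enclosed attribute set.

{ChefID, DishID}, {ChefID, Ingredient}, {ChefID, Price}

Attributes never on any right-hand side: {ChefID} — every candidate key must contain it.
{ChefID, DishID} is a candidate key since {ChefID, DishID}⁺ = {ChefID, Date, DishID, Ingredient, Price} covers every attribute.
{ChefID, Ingredient} is a candidate key since {ChefID, Ingredient}⁺ = {ChefID, Date, DishID, Ingredient, Price} covers every attribute.
{ChefID, Price} is a candidate key since {ChefID, Price}⁺ = {ChefID, Date, DishID, Ingredient, Price} covers every attribute.
No proper subset of any of these is a key, and no other minimal superkey exists.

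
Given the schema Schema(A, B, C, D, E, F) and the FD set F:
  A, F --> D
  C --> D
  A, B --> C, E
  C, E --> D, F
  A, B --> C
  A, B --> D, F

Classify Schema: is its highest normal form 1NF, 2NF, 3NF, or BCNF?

Candidate key: {A, B}. Prime attributes: {A, B}.
For A, F --> D we have {A, F}⁺ = {A, D, F}; {A, F} is not a superkey, so BCNF fails.
Because {D} is non-prime and the left side of A, F --> D is not a superkey, the relation is not in 3NF.
No proper subset of a key has a non-prime attribute in its closure, so there is no partial dependency; 2NF holds.

2NF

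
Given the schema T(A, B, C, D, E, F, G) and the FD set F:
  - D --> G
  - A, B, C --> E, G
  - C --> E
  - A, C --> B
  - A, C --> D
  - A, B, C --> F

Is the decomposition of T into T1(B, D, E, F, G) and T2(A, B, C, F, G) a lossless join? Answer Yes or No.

T1 ∩ T2 = {B, F, G}; its closure under F is {B, F, G}.
The closure covers neither T1 nor T2 entirely; the join is not lossless.

No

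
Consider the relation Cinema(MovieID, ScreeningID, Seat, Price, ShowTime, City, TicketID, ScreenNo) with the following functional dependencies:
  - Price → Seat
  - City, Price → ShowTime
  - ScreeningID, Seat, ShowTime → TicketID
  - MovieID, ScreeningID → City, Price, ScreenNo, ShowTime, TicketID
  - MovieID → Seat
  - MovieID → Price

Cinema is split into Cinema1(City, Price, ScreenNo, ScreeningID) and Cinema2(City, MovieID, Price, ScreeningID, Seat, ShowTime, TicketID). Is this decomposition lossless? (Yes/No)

No

Common attributes: {City, Price, ScreeningID}; their closure is {City, Price, ScreeningID, Seat, ShowTime, TicketID}.
The closure covers neither Cinema1 nor Cinema2 entirely; the join is not lossless.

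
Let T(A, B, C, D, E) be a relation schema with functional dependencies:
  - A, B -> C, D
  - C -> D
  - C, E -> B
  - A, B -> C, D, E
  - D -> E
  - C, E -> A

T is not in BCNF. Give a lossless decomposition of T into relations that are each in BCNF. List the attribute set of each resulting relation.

Candidate keys of the original relation: {A, B}, {C}.
Within {A, B, C, D, E}: {D}⁺ ∩ {A, B, C, D, E} = {D, E}, not the whole set, so D -> E violates BCNF; decompose into {D, E} and {A, B, C, D}.
{D, E}: every determinant is a superkey — BCNF.
{A, B, C, D}: every determinant is a superkey — BCNF.

{A, B, C, D}; {D, E}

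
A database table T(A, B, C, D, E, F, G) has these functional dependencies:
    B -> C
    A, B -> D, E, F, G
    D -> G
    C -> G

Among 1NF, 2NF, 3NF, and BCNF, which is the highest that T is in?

Candidate key: {A, B}. Prime attributes: {A, B}.
For B -> C we have {B}⁺ = {B, C, G}; {B} is not a superkey, so BCNF fails.
B -> C determines the non-prime attribute {C} from a non-superkey — 3NF is violated.
Since {B} ⊂ {A, B} and {B}⁺ ⊇ {C, G} with {C, G} non-prime, there is a partial dependency; 2NF fails.

1NF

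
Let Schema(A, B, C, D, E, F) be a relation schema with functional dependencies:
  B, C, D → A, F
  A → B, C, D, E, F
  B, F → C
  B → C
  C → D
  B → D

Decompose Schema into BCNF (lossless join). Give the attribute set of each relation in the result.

{A, B, C, E, F}; {C, D}

Candidate keys of the original relation: {A}, {B}.
{A, B, C, D, E, F}: {C} determines {C, D} here but is not a superkey — split on C → D, giving {C, D} and {A, B, C, E, F}.
{C, D} has no BCNF violation.
{A, B, C, E, F} has no BCNF violation.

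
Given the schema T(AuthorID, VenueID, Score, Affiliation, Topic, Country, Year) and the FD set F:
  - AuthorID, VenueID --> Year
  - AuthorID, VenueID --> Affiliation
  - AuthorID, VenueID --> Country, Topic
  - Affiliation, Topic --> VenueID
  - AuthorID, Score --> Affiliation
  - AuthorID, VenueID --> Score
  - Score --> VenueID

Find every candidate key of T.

{Affiliation, AuthorID, Topic}, {AuthorID, Score}, {AuthorID, VenueID}

No FD produces {AuthorID}, so it must be in every candidate key.
{AuthorID, Score} is a candidate key since {AuthorID, Score}⁺ = {Affiliation, AuthorID, Country, Score, Topic, VenueID, Year} covers every attribute.
{AuthorID, VenueID} is a candidate key since {AuthorID, VenueID}⁺ = {Affiliation, AuthorID, Country, Score, Topic, VenueID, Year} covers every attribute.
{Affiliation, AuthorID, Topic} is a candidate key since {Affiliation, AuthorID, Topic}⁺ = {Affiliation, AuthorID, Country, Score, Topic, VenueID, Year} covers every attribute.
No proper subset of any of these is a key, and no other minimal superkey exists.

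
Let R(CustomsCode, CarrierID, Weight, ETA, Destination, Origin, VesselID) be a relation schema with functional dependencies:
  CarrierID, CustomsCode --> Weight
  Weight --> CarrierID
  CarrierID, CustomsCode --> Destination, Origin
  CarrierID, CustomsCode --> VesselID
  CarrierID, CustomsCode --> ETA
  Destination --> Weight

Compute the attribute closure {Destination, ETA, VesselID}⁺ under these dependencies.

Start with {Destination, ETA, VesselID}.
Destination --> Weight applies; add {Weight} → now {Destination, ETA, VesselID, Weight}.
Weight --> CarrierID applies; add {CarrierID} → now {CarrierID, Destination, ETA, VesselID, Weight}.
No further FD applies.

{CarrierID, Destination, ETA, VesselID, Weight}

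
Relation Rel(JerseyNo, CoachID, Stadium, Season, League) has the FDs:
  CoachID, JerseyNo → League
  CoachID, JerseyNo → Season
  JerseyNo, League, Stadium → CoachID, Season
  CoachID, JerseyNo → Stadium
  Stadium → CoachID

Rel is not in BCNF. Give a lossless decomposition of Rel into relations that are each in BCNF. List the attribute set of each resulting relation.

Candidate keys of the original relation: {CoachID, JerseyNo}, {JerseyNo, Stadium}.
Within {CoachID, JerseyNo, League, Season, Stadium}: {Stadium}⁺ ∩ {CoachID, JerseyNo, League, Season, Stadium} = {CoachID, Stadium}, not the whole set, so Stadium → CoachID violates BCNF; decompose into {CoachID, Stadium} and {JerseyNo, League, Season, Stadium}.
{CoachID, Stadium} is in BCNF.
{JerseyNo, League, Season, Stadium} is in BCNF.

{CoachID, Stadium}; {JerseyNo, League, Season, Stadium}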